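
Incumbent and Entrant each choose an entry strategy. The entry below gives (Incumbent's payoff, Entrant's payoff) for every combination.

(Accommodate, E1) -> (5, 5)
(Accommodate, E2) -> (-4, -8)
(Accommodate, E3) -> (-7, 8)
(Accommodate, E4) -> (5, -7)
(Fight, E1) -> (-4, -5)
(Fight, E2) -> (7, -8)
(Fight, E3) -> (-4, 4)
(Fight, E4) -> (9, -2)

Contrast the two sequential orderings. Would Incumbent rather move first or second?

second

If Incumbent leads: Entrant's best replies are Accommodate→E3, Fight→E3; Incumbent's induced payoffs -7, -4; outcome (Fight, E3), payoffs (-4, 4).
If Entrant leads: Incumbent's best replies are E1→Accommodate, E2→Fight, E3→Fight, E4→Fight; Entrant's induced payoffs 5, -8, 4, -2; outcome (Accommodate, E1), payoffs (5, 5).
Incumbent gets -4 moving first and 5 moving second, so Incumbent prefers to move second.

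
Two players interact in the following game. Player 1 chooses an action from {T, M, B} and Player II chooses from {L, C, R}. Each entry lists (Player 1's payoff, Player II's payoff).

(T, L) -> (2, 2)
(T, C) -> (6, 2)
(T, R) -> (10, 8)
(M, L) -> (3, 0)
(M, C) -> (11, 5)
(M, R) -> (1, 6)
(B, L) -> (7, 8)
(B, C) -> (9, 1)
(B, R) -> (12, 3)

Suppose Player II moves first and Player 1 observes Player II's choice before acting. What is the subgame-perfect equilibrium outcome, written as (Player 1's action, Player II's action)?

(B, L)

Backward induction with Player II moving first.
- L → Player 1 plays B (best of 2, 3, 7); Player II gets 8.
- C → Player 1 plays M (best of 6, 11, 9); Player II gets 5.
- R → Player 1 plays B (best of 10, 1, 12); Player II gets 3.
Player II's induced payoffs are 8, 5, 3, so Player II commits to L. Subgame-perfect outcome: (B, L) with payoffs (7, 8).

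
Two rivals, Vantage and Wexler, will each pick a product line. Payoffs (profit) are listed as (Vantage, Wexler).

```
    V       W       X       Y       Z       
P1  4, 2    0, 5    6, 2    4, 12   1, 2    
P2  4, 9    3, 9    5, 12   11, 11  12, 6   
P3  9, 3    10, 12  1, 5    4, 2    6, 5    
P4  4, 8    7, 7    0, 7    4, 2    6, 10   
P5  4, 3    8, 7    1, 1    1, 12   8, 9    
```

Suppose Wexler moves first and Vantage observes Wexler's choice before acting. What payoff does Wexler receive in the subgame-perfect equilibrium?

12

Solve by backward induction (Wexler leads).
- V: BR = P3, leader payoff 3.
- W: BR = P3, leader payoff 12.
- X: BR = P1, leader payoff 2.
- Y: BR = P2, leader payoff 11.
- Z: BR = P2, leader payoff 6.
Maximizing over 3, 12, 2, 11, 6, Wexler chooses W. Subgame-perfect outcome: (P3, W) with payoffs (10, 12).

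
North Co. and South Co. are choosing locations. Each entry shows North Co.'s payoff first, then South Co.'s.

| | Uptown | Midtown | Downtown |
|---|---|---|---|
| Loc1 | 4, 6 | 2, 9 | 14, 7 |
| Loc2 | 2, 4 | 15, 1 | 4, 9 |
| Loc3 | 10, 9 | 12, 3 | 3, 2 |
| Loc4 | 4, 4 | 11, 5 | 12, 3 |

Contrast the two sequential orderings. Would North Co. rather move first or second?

first

If North Co. leads: South Co.'s best replies are Loc1→Midtown, Loc2→Downtown, Loc3→Uptown, Loc4→Midtown; North Co.'s induced payoffs 2, 4, 10, 11; outcome (Loc4, Midtown), payoffs (11, 5).
If South Co. leads: North Co.'s best replies are Uptown→Loc3, Midtown→Loc2, Downtown→Loc1; South Co.'s induced payoffs 9, 1, 7; outcome (Loc3, Uptown), payoffs (10, 9).
North Co. gets 11 moving first and 10 moving second, so North Co. prefers to move first.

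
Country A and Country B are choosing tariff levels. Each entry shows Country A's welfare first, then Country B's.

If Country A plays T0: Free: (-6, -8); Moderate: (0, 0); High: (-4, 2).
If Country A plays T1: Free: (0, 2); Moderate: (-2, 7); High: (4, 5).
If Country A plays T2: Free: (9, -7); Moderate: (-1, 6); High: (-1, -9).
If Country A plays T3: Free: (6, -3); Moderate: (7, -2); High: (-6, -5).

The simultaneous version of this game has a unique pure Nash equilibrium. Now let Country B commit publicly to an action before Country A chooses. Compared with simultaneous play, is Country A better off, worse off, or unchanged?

Country A best-responds to each possible Country B move:
- Free → Country A plays T2 (best of -6, 0, 9, 6); Country B gets -7.
- Moderate → Country A plays T3 (best of 0, -2, -1, 7); Country B gets -2.
- High → Country A plays T1 (best of -4, 4, -1, -6); Country B gets 5.
Country B's induced payoffs are -7, -2, 5, so Country B commits to High. Subgame-perfect outcome: (T1, High) with payoffs (4, 5).
Under simultaneous play:
Country A's best replies: Free→T2; Moderate→T3; High→T1.
Country B's best replies: T0→High; T1→Moderate; T2→Moderate; T3→Moderate.
Only (T3, Moderate) has each player best-responding; Nash payoffs (7, -2).
Country A earns 4 sequentially versus 7 at the Nash outcome: worse off.

worse off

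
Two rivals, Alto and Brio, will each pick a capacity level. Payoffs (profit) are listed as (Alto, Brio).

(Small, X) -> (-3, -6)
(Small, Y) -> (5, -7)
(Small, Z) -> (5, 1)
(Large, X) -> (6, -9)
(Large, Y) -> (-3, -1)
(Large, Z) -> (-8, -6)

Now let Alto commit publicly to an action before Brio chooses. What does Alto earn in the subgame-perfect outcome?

Brio best-responds to each possible Alto move:
- Small → Brio plays Z (best of -6, -7, 1); Alto gets 5.
- Large → Brio plays Y (best of -9, -1, -6); Alto gets -3.
Among 5, -3, the best is 5 at Small. Subgame-perfect outcome: (Small, Z) with payoffs (5, 1).

5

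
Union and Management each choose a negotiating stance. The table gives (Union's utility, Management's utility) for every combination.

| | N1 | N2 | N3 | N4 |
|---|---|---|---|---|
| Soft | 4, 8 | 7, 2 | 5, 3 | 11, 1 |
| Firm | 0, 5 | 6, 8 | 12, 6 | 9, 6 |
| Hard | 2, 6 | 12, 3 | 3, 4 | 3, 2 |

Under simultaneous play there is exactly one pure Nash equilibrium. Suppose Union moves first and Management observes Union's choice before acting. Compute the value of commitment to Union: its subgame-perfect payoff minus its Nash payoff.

Work backward from Management's decision.
- Soft → Management plays N1 (best of 8, 2, 3, 1); Union gets 4.
- Firm → Management plays N2 (best of 5, 8, 6, 6); Union gets 6.
- Hard → Management plays N1 (best of 6, 3, 4, 2); Union gets 2.
Union's induced payoffs are 4, 6, 2, so Union commits to Firm. Subgame-perfect outcome: (Firm, N2) with payoffs (6, 8).
For the simultaneous game, intersect best replies.
Union's best replies: N1→Soft; N2→Hard; N3→Firm; N4→Soft.
Management's best replies: Soft→N1; Firm→N2; Hard→N1.
Only (Soft, N1) has each player best-responding; Nash payoffs (4, 8).
Union's commitment gain: 6 − 4 = 2.

2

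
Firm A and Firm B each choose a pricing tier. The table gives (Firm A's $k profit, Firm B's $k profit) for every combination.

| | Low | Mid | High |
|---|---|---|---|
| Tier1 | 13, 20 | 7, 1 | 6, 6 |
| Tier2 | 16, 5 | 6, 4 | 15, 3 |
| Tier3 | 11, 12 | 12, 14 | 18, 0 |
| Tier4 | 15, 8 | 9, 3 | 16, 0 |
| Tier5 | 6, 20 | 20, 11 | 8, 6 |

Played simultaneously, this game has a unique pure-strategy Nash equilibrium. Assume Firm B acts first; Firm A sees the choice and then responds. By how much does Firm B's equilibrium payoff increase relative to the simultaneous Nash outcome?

Backward induction with Firm B moving first.
- Low: BR = Tier2, leader payoff 5.
- Mid: BR = Tier5, leader payoff 11.
- High: BR = Tier3, leader payoff 0.
Maximizing over 5, 11, 0, Firm B chooses Mid. Subgame-perfect outcome: (Tier5, Mid) with payoffs (20, 11).
Under simultaneous play:
Firm A's best replies: Low→Tier2; Mid→Tier5; High→Tier3.
Firm B's best replies: Tier1→Low; Tier2→Low; Tier3→Mid; Tier4→Low; Tier5→Low.
The unique mutual best reply is (Tier2, Low), giving (16, 5).
Firm B's commitment gain: 11 − 5 = 6.

6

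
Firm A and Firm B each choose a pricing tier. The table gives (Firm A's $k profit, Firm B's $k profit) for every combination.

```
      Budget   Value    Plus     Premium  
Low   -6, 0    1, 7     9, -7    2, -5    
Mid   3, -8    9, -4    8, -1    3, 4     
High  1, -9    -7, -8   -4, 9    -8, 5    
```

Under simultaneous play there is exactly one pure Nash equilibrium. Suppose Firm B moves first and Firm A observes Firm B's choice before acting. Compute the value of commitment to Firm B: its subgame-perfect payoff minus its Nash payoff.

0

Firm A best-responds to each possible Firm B move:
- Budget: BR = Mid, leader payoff -8.
- Value: BR = Mid, leader payoff -4.
- Plus: BR = Low, leader payoff -7.
- Premium: BR = Mid, leader payoff 4.
Maximizing over -8, -4, -7, 4, Firm B chooses Premium. Subgame-perfect outcome: (Mid, Premium) with payoffs (3, 4).
Under simultaneous play:
Firm A's best replies: Budget→Mid; Value→Mid; Plus→Low; Premium→Mid.
Firm B's best replies: Low→Value; Mid→Premium; High→Plus.
Only (Mid, Premium) has each player best-responding; Nash payoffs (3, 4).
Firm B's commitment gain: 4 − 4 = 0.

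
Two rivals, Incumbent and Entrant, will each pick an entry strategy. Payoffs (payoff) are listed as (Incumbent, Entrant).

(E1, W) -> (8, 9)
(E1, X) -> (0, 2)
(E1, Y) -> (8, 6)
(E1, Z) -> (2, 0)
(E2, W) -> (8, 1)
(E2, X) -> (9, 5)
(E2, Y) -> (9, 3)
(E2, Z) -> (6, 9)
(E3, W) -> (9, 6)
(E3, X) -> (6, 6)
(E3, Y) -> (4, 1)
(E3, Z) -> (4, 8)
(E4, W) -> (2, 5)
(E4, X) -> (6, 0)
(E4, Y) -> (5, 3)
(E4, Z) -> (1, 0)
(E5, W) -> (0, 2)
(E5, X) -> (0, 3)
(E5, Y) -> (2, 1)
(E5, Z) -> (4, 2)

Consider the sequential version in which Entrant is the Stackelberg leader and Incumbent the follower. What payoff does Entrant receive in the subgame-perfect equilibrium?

9

Incumbent best-responds to each possible Entrant move:
- W → Incumbent plays E3 (best of 8, 8, 9, 2, 0); Entrant gets 6.
- X → Incumbent plays E2 (best of 0, 9, 6, 6, 0); Entrant gets 5.
- Y → Incumbent plays E2 (best of 8, 9, 4, 5, 2); Entrant gets 3.
- Z → Incumbent plays E2 (best of 2, 6, 4, 1, 4); Entrant gets 9.
Among 6, 5, 3, 9, the best is 9 at Z. Subgame-perfect outcome: (E2, Z) with payoffs (6, 9).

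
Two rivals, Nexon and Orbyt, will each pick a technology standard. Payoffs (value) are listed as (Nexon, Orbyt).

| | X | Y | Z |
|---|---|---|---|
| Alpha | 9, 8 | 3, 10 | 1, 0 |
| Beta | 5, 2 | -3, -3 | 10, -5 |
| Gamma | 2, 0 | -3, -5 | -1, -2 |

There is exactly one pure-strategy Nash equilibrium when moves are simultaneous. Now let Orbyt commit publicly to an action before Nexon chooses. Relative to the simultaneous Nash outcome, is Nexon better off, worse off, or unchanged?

Backward induction with Orbyt moving first.
- X: Nexon compares 9, 5, 2 and picks Alpha; Orbyt would get 8.
- Y: Nexon compares 3, -3, -3 and picks Alpha; Orbyt would get 10.
- Z: Nexon compares 1, 10, -1 and picks Beta; Orbyt would get -5.
Orbyt's induced payoffs are 8, 10, -5, so Orbyt commits to Y. Subgame-perfect outcome: (Alpha, Y) with payoffs (3, 10).
Now find the simultaneous Nash equilibrium.
Nexon's best replies: X→Alpha; Y→Alpha; Z→Beta.
Orbyt's best replies: Alpha→Y; Beta→X; Gamma→X.
The unique mutual best reply is (Alpha, Y), giving (3, 10).
Nexon earns 3 sequentially versus 3 at the Nash outcome: unchanged.

unchanged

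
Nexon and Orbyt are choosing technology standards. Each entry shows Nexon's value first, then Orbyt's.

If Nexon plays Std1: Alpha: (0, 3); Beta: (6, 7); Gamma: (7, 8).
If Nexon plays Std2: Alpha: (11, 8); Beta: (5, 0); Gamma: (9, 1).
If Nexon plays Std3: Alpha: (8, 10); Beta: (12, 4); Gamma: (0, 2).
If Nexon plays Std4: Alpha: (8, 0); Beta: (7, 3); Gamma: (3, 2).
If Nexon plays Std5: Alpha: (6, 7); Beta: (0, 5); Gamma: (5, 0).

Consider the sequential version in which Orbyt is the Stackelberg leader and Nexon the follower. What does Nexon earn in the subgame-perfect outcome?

Work backward from Nexon's decision.
- Alpha → Nexon plays Std2 (best of 0, 11, 8, 8, 6); Orbyt gets 8.
- Beta → Nexon plays Std3 (best of 6, 5, 12, 7, 0); Orbyt gets 4.
- Gamma → Nexon plays Std2 (best of 7, 9, 0, 3, 5); Orbyt gets 1.
Orbyt's induced payoffs are 8, 4, 1, so Orbyt commits to Alpha. Subgame-perfect outcome: (Std2, Alpha) with payoffs (11, 8).

11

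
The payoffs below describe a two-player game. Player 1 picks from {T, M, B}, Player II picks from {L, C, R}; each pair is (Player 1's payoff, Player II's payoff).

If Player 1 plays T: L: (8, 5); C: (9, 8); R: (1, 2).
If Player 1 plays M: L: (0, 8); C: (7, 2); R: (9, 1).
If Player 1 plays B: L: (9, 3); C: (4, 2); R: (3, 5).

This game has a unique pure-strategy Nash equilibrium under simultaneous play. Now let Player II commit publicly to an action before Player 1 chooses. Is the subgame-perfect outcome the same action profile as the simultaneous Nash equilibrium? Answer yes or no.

yes

Player 1 best-responds to each possible Player II move:
- L: BR = B, leader payoff 3.
- C: BR = T, leader payoff 8.
- R: BR = M, leader payoff 1.
Player II's induced payoffs are 3, 8, 1, so Player II commits to C. Subgame-perfect outcome: (T, C) with payoffs (9, 8).
For the simultaneous game, intersect best replies.
Player 1's best replies: L→B; C→T; R→M.
Player II's best replies: T→C; M→L; B→R.
Only (T, C) has each player best-responding; Nash payoffs (9, 8).
Sequential outcome (T, C) coincides with the Nash profile (T, C).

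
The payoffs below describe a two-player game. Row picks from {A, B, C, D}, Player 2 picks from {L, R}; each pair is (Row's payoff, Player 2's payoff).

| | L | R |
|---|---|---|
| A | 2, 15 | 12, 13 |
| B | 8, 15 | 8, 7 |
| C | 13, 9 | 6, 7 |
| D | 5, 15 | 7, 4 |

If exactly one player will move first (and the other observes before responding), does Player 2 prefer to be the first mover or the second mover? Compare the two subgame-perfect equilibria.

first

If Row leads: Player 2's best replies are A→L, B→L, C→L, D→L; Row's induced payoffs 2, 8, 13, 5; outcome (C, L), payoffs (13, 9).
If Player 2 leads: Row's best replies are L→C, R→A; Player 2's induced payoffs 9, 13; outcome (A, R), payoffs (12, 13).
Player 2 gets 13 moving first and 9 moving second, so Player 2 prefers to move first.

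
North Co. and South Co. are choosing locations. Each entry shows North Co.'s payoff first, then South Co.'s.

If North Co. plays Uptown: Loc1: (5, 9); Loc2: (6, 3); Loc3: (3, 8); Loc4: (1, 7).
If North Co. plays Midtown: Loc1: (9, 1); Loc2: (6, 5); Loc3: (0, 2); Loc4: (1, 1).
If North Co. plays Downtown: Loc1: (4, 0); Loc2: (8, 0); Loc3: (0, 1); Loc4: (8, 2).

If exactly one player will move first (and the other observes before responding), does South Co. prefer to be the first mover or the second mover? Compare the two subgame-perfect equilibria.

first

If North Co. leads: South Co.'s best replies are Uptown→Loc1, Midtown→Loc2, Downtown→Loc4; North Co.'s induced payoffs 5, 6, 8; outcome (Downtown, Loc4), payoffs (8, 2).
If South Co. leads: North Co.'s best replies are Loc1→Midtown, Loc2→Downtown, Loc3→Uptown, Loc4→Downtown; South Co.'s induced payoffs 1, 0, 8, 2; outcome (Uptown, Loc3), payoffs (3, 8).
South Co. gets 8 moving first and 2 moving second, so South Co. prefers to move first.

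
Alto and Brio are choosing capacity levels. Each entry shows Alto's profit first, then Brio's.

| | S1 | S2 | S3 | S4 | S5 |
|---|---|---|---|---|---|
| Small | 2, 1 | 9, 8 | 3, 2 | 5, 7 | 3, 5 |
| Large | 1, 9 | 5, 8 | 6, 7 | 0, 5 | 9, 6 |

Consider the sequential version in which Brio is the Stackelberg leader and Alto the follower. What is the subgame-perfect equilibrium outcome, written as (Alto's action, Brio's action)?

(Small, S2)

Work backward from Alto's decision.
- S1: BR = Small, leader payoff 1.
- S2: BR = Small, leader payoff 8.
- S3: BR = Large, leader payoff 7.
- S4: BR = Small, leader payoff 7.
- S5: BR = Large, leader payoff 6.
Among 1, 8, 7, 7, 6, the best is 8 at S2. Subgame-perfect outcome: (Small, S2) with payoffs (9, 8).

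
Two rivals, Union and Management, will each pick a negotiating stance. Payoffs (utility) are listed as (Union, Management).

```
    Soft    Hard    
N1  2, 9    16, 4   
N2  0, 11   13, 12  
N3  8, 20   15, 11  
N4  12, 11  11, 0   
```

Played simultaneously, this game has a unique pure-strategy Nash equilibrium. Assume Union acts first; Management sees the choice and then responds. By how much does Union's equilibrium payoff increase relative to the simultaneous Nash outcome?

Work backward from Management's decision.
- N1: BR = Soft, leader payoff 2.
- N2: BR = Hard, leader payoff 13.
- N3: BR = Soft, leader payoff 8.
- N4: BR = Soft, leader payoff 12.
Among 2, 13, 8, 12, the best is 13 at N2. Subgame-perfect outcome: (N2, Hard) with payoffs (13, 12).
Under simultaneous play:
Union's best replies: Soft→N4; Hard→N1.
Management's best replies: N1→Soft; N2→Hard; N3→Soft; N4→Soft.
The unique mutual best reply is (N4, Soft), giving (12, 11).
Union's commitment gain: 13 − 12 = 1.

1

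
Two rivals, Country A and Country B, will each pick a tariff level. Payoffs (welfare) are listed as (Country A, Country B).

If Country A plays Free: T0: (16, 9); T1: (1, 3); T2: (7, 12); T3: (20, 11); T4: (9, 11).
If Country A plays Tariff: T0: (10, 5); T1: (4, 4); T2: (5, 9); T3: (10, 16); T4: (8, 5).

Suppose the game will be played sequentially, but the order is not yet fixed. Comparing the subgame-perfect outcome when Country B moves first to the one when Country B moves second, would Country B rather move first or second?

second

If Country A leads: Country B's best replies are Free→T2, Tariff→T3; Country A's induced payoffs 7, 10; outcome (Tariff, T3), payoffs (10, 16).
If Country B leads: Country A's best replies are T0→Free, T1→Tariff, T2→Free, T3→Free, T4→Free; Country B's induced payoffs 9, 4, 12, 11, 11; outcome (Free, T2), payoffs (7, 12).
Country B gets 12 moving first and 16 moving second, so Country B prefers to move second.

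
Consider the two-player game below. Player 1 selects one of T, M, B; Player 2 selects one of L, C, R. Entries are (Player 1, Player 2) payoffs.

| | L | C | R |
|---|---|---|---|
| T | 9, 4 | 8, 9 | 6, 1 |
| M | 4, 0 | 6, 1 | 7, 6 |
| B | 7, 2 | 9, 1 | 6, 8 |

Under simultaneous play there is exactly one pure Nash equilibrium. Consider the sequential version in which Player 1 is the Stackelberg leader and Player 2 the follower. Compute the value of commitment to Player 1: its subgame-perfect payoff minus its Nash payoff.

Player 2 best-responds to each possible Player 1 move:
- T → Player 2 plays C (best of 4, 9, 1); Player 1 gets 8.
- M → Player 2 plays R (best of 0, 1, 6); Player 1 gets 7.
- B → Player 2 plays R (best of 2, 1, 8); Player 1 gets 6.
Maximizing over 8, 7, 6, Player 1 chooses T. Subgame-perfect outcome: (T, C) with payoffs (8, 9).
Under simultaneous play:
Player 1's best replies: L→T; C→B; R→M.
Player 2's best replies: T→C; M→R; B→R.
The unique mutual best reply is (M, R), giving (7, 6).
Player 1's commitment gain: 8 − 7 = 1.

1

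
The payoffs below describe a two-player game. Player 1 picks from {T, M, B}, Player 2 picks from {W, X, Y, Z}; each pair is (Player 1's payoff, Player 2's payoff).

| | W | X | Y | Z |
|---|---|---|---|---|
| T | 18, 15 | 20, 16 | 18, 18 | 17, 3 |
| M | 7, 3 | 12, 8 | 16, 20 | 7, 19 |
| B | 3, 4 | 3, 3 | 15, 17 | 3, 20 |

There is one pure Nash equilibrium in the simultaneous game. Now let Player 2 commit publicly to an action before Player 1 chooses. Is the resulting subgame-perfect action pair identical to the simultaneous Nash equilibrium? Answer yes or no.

Player 1 best-responds to each possible Player 2 move:
- W → Player 1 plays T (best of 18, 7, 3); Player 2 gets 15.
- X → Player 1 plays T (best of 20, 12, 3); Player 2 gets 16.
- Y → Player 1 plays T (best of 18, 16, 15); Player 2 gets 18.
- Z → Player 1 plays T (best of 17, 7, 3); Player 2 gets 3.
Among 15, 16, 18, 3, the best is 18 at Y. Subgame-perfect outcome: (T, Y) with payoffs (18, 18).
For the simultaneous game, intersect best replies.
Player 1's best replies: W→T; X→T; Y→T; Z→T.
Player 2's best replies: T→Y; M→Y; B→Z.
The unique mutual best reply is (T, Y), giving (18, 18).
Sequential outcome (T, Y) coincides with the Nash profile (T, Y).

yes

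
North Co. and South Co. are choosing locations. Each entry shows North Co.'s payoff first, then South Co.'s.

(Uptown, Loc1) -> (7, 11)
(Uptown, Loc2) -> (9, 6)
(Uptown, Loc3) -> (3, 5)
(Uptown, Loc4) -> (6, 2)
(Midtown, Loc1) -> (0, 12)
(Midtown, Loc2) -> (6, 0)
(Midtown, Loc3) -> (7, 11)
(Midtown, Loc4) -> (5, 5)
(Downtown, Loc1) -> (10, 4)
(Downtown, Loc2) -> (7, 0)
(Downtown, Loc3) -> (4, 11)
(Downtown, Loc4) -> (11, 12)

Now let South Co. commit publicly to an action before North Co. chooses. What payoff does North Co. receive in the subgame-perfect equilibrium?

11

Solve by backward induction (South Co. leads).
- Loc1: BR = Downtown, leader payoff 4.
- Loc2: BR = Uptown, leader payoff 6.
- Loc3: BR = Midtown, leader payoff 11.
- Loc4: BR = Downtown, leader payoff 12.
South Co.'s induced payoffs are 4, 6, 11, 12, so South Co. commits to Loc4. Subgame-perfect outcome: (Downtown, Loc4) with payoffs (11, 12).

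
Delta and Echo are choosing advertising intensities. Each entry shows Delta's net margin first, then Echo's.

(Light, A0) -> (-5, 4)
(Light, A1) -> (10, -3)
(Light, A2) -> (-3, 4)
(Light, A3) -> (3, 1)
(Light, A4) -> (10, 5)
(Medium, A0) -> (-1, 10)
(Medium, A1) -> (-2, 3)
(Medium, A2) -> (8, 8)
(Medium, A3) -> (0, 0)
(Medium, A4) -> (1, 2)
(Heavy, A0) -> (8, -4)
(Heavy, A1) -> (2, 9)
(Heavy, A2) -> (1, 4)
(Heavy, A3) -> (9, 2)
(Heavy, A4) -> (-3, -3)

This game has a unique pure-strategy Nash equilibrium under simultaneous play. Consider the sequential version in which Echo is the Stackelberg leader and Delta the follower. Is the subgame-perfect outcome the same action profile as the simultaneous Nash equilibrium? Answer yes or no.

Work backward from Delta's decision.
- A0: Delta compares -5, -1, 8 and picks Heavy; Echo would get -4.
- A1: Delta compares 10, -2, 2 and picks Light; Echo would get -3.
- A2: Delta compares -3, 8, 1 and picks Medium; Echo would get 8.
- A3: Delta compares 3, 0, 9 and picks Heavy; Echo would get 2.
- A4: Delta compares 10, 1, -3 and picks Light; Echo would get 5.
Maximizing over -4, -3, 8, 2, 5, Echo chooses A2. Subgame-perfect outcome: (Medium, A2) with payoffs (8, 8).
Now find the simultaneous Nash equilibrium.
Delta's best replies: A0→Heavy; A1→Light; A2→Medium; A3→Heavy; A4→Light.
Echo's best replies: Light→A4; Medium→A0; Heavy→A1.
Only (Light, A4) has each player best-responding; Nash payoffs (10, 5).
Sequential outcome (Medium, A2) differs from the Nash profile (Light, A4).

no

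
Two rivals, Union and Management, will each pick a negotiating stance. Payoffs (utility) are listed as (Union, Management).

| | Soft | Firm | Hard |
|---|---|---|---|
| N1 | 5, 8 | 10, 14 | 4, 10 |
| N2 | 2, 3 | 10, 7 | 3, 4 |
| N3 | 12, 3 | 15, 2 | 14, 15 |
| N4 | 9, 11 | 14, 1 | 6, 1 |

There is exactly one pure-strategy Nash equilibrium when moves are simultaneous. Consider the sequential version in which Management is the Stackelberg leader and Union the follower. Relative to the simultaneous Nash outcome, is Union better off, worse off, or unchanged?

unchanged

Work backward from Union's decision.
- Soft → Union plays N3 (best of 5, 2, 12, 9); Management gets 3.
- Firm → Union plays N3 (best of 10, 10, 15, 14); Management gets 2.
- Hard → Union plays N3 (best of 4, 3, 14, 6); Management gets 15.
Among 3, 2, 15, the best is 15 at Hard. Subgame-perfect outcome: (N3, Hard) with payoffs (14, 15).
For the simultaneous game, intersect best replies.
Union's best replies: Soft→N3; Firm→N3; Hard→N3.
Management's best replies: N1→Firm; N2→Firm; N3→Hard; N4→Soft.
The unique mutual best reply is (N3, Hard), giving (14, 15).
Union earns 14 sequentially versus 14 at the Nash outcome: unchanged.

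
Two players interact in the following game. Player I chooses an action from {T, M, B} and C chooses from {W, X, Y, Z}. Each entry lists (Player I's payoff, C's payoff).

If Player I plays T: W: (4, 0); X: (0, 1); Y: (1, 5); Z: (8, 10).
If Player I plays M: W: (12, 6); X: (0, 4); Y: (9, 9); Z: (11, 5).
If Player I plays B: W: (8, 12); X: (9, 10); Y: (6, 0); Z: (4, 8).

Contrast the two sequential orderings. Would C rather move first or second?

If Player I leads: C's best replies are T→Z, M→Y, B→W; Player I's induced payoffs 8, 9, 8; outcome (M, Y), payoffs (9, 9).
If C leads: Player I's best replies are W→M, X→B, Y→M, Z→M; C's induced payoffs 6, 10, 9, 5; outcome (B, X), payoffs (9, 10).
C gets 10 moving first and 9 moving second, so C prefers to move first.

first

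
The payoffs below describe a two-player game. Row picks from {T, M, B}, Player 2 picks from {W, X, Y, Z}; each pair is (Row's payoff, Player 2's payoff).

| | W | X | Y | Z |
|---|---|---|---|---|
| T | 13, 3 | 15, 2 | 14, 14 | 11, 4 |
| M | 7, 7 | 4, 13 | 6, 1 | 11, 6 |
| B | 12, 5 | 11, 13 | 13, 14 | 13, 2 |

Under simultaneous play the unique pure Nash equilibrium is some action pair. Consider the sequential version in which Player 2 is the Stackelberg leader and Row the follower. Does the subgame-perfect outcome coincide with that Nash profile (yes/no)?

yes

Work backward from Row's decision.
- W → Row plays T (best of 13, 7, 12); Player 2 gets 3.
- X → Row plays T (best of 15, 4, 11); Player 2 gets 2.
- Y → Row plays T (best of 14, 6, 13); Player 2 gets 14.
- Z → Row plays B (best of 11, 11, 13); Player 2 gets 2.
Among 3, 2, 14, 2, the best is 14 at Y. Subgame-perfect outcome: (T, Y) with payoffs (14, 14).
Under simultaneous play:
Row's best replies: W→T; X→T; Y→T; Z→B.
Player 2's best replies: T→Y; M→X; B→Y.
The unique mutual best reply is (T, Y), giving (14, 14).
Sequential outcome (T, Y) coincides with the Nash profile (T, Y).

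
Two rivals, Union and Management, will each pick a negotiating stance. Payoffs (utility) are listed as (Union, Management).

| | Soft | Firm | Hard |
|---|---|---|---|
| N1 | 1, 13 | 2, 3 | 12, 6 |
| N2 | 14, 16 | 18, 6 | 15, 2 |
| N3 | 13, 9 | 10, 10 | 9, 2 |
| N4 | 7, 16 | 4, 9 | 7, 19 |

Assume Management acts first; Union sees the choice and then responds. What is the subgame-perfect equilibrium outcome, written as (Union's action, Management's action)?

Solve by backward induction (Management leads).
- Soft: Union compares 1, 14, 13, 7 and picks N2; Management would get 16.
- Firm: Union compares 2, 18, 10, 4 and picks N2; Management would get 6.
- Hard: Union compares 12, 15, 9, 7 and picks N2; Management would get 2.
Maximizing over 16, 6, 2, Management chooses Soft. Subgame-perfect outcome: (N2, Soft) with payoffs (14, 16).

(N2, Soft)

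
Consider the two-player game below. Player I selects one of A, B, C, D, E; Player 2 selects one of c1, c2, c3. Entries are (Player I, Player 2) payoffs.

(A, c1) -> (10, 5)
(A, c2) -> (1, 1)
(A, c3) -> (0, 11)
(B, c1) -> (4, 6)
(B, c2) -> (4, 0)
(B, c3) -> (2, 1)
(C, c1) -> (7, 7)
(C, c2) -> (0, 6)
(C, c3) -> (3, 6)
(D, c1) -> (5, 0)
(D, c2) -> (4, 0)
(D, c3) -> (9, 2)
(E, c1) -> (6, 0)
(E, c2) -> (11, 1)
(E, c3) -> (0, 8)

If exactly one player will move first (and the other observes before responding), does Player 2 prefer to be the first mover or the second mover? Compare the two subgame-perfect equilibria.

first

If Player I leads: Player 2's best replies are A→c3, B→c1, C→c1, D→c3, E→c3; Player I's induced payoffs 0, 4, 7, 9, 0; outcome (D, c3), payoffs (9, 2).
If Player 2 leads: Player I's best replies are c1→A, c2→E, c3→D; Player 2's induced payoffs 5, 1, 2; outcome (A, c1), payoffs (10, 5).
Player 2 gets 5 moving first and 2 moving second, so Player 2 prefers to move first.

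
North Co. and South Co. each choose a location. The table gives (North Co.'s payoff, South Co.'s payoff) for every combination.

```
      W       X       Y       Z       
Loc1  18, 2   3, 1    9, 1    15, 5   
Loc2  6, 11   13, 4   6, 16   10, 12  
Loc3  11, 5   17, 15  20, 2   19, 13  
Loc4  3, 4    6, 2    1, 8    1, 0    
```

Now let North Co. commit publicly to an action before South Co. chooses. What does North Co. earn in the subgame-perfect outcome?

Work backward from South Co.'s decision.
- Loc1: BR = Z, leader payoff 15.
- Loc2: BR = Y, leader payoff 6.
- Loc3: BR = X, leader payoff 17.
- Loc4: BR = Y, leader payoff 1.
Among 15, 6, 17, 1, the best is 17 at Loc3. Subgame-perfect outcome: (Loc3, X) with payoffs (17, 15).

17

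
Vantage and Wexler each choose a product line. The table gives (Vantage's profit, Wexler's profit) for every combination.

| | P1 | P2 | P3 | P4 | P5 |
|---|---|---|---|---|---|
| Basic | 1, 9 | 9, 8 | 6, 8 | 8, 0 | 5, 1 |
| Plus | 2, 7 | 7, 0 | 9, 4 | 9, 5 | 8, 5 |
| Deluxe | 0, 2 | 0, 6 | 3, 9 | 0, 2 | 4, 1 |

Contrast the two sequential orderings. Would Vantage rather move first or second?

If Vantage leads: Wexler's best replies are Basic→P1, Plus→P1, Deluxe→P3; Vantage's induced payoffs 1, 2, 3; outcome (Deluxe, P3), payoffs (3, 9).
If Wexler leads: Vantage's best replies are P1→Plus, P2→Basic, P3→Plus, P4→Plus, P5→Plus; Wexler's induced payoffs 7, 8, 4, 5, 5; outcome (Basic, P2), payoffs (9, 8).
Vantage gets 3 moving first and 9 moving second, so Vantage prefers to move second.

second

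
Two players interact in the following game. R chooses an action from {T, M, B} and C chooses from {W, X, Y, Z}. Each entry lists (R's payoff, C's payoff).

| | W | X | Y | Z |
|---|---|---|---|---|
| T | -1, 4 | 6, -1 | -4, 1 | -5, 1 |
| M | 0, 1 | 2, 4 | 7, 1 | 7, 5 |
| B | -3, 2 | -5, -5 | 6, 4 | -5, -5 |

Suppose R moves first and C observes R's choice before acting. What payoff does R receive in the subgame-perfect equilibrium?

C best-responds to each possible R move:
- T → C plays W (best of 4, -1, 1, 1); R gets -1.
- M → C plays Z (best of 1, 4, 1, 5); R gets 7.
- B → C plays Y (best of 2, -5, 4, -5); R gets 6.
Maximizing over -1, 7, 6, R chooses M. Subgame-perfect outcome: (M, Z) with payoffs (7, 5).

7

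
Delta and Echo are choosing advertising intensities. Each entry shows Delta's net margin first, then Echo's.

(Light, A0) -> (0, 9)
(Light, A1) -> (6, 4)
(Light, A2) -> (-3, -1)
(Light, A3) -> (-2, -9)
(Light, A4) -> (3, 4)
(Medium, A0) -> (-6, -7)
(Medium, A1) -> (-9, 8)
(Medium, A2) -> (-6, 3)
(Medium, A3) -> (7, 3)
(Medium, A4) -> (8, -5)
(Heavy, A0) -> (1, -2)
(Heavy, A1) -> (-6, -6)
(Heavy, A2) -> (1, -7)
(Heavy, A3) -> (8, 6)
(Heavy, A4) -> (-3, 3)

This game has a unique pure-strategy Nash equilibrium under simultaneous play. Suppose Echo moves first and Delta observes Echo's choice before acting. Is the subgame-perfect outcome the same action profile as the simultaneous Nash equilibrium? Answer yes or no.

Delta best-responds to each possible Echo move:
- A0: BR = Heavy, leader payoff -2.
- A1: BR = Light, leader payoff 4.
- A2: BR = Heavy, leader payoff -7.
- A3: BR = Heavy, leader payoff 6.
- A4: BR = Medium, leader payoff -5.
Maximizing over -2, 4, -7, 6, -5, Echo chooses A3. Subgame-perfect outcome: (Heavy, A3) with payoffs (8, 6).
Under simultaneous play:
Delta's best replies: A0→Heavy; A1→Light; A2→Heavy; A3→Heavy; A4→Medium.
Echo's best replies: Light→A0; Medium→A1; Heavy→A3.
Only (Heavy, A3) has each player best-responding; Nash payoffs (8, 6).
Sequential outcome (Heavy, A3) coincides with the Nash profile (Heavy, A3).

yes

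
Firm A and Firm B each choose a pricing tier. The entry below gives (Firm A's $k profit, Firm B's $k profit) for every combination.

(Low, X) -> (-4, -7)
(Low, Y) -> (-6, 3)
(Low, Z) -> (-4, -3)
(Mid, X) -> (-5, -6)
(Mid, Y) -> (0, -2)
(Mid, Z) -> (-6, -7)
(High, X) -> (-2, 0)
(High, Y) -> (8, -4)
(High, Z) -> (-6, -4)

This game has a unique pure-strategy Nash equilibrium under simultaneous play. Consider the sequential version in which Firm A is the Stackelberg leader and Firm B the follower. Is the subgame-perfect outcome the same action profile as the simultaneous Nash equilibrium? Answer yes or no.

no

Backward induction with Firm A moving first.
- Low → Firm B plays Y (best of -7, 3, -3); Firm A gets -6.
- Mid → Firm B plays Y (best of -6, -2, -7); Firm A gets 0.
- High → Firm B plays X (best of 0, -4, -4); Firm A gets -2.
Maximizing over -6, 0, -2, Firm A chooses Mid. Subgame-perfect outcome: (Mid, Y) with payoffs (0, -2).
Now find the simultaneous Nash equilibrium.
Firm A's best replies: X→High; Y→High; Z→Low.
Firm B's best replies: Low→Y; Mid→Y; High→X.
The unique mutual best reply is (High, X), giving (-2, 0).
Sequential outcome (Mid, Y) differs from the Nash profile (High, X).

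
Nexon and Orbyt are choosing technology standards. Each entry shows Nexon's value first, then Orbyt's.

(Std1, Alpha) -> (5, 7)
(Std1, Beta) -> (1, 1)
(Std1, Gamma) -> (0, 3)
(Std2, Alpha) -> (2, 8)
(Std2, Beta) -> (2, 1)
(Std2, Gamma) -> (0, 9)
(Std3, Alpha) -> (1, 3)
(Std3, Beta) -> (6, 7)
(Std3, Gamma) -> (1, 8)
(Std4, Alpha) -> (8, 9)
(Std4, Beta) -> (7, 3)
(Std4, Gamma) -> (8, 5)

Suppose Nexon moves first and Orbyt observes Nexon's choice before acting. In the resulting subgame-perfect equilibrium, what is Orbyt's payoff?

Work backward from Orbyt's decision.
- Std1 → Orbyt plays Alpha (best of 7, 1, 3); Nexon gets 5.
- Std2 → Orbyt plays Gamma (best of 8, 1, 9); Nexon gets 0.
- Std3 → Orbyt plays Gamma (best of 3, 7, 8); Nexon gets 1.
- Std4 → Orbyt plays Alpha (best of 9, 3, 5); Nexon gets 8.
Nexon's induced payoffs are 5, 0, 1, 8, so Nexon commits to Std4. Subgame-perfect outcome: (Std4, Alpha) with payoffs (8, 9).

9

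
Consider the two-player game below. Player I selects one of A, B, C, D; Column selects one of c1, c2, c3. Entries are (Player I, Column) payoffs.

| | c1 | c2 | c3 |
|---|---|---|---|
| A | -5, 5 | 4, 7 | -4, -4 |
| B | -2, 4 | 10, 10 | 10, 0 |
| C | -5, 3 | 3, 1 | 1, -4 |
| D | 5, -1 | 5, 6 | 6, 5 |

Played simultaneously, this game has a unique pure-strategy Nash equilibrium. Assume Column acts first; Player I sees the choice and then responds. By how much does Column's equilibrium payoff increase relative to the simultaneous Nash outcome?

0

Solve by backward induction (Column leads).
- c1: BR = D, leader payoff -1.
- c2: BR = B, leader payoff 10.
- c3: BR = B, leader payoff 0.
Among -1, 10, 0, the best is 10 at c2. Subgame-perfect outcome: (B, c2) with payoffs (10, 10).
For the simultaneous game, intersect best replies.
Player I's best replies: c1→D; c2→B; c3→B.
Column's best replies: A→c2; B→c2; C→c1; D→c2.
Only (B, c2) has each player best-responding; Nash payoffs (10, 10).
Column's commitment gain: 10 − 10 = 0.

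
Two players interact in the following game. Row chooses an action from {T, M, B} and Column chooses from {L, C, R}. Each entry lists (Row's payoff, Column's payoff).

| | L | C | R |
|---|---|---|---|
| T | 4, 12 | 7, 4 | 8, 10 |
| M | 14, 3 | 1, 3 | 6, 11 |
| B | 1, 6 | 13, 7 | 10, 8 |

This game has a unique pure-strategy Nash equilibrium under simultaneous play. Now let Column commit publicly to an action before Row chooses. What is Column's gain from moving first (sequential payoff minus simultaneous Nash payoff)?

Work backward from Row's decision.
- L: BR = M, leader payoff 3.
- C: BR = B, leader payoff 7.
- R: BR = B, leader payoff 8.
Among 3, 7, 8, the best is 8 at R. Subgame-perfect outcome: (B, R) with payoffs (10, 8).
For the simultaneous game, intersect best replies.
Row's best replies: L→M; C→B; R→B.
Column's best replies: T→L; M→R; B→R.
The unique mutual best reply is (B, R), giving (10, 8).
Column's commitment gain: 8 − 8 = 0.

0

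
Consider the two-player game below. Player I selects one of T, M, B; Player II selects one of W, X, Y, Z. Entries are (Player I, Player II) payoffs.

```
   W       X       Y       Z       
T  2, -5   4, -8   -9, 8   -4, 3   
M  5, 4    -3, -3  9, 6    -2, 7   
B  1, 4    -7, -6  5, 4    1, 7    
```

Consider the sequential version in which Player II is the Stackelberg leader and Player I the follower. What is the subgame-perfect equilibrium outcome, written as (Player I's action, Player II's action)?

Player I best-responds to each possible Player II move:
- W: Player I compares 2, 5, 1 and picks M; Player II would get 4.
- X: Player I compares 4, -3, -7 and picks T; Player II would get -8.
- Y: Player I compares -9, 9, 5 and picks M; Player II would get 6.
- Z: Player I compares -4, -2, 1 and picks B; Player II would get 7.
Maximizing over 4, -8, 6, 7, Player II chooses Z. Subgame-perfect outcome: (B, Z) with payoffs (1, 7).

(B, Z)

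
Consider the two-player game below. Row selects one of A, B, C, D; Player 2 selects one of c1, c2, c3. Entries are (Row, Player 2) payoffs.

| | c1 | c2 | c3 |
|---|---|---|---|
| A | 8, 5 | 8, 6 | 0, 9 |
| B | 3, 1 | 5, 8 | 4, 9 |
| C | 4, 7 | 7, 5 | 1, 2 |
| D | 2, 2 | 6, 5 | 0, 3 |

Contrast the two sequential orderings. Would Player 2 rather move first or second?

first

If Row leads: Player 2's best replies are A→c3, B→c3, C→c1, D→c2; Row's induced payoffs 0, 4, 4, 6; outcome (D, c2), payoffs (6, 5).
If Player 2 leads: Row's best replies are c1→A, c2→A, c3→B; Player 2's induced payoffs 5, 6, 9; outcome (B, c3), payoffs (4, 9).
Player 2 gets 9 moving first and 5 moving second, so Player 2 prefers to move first.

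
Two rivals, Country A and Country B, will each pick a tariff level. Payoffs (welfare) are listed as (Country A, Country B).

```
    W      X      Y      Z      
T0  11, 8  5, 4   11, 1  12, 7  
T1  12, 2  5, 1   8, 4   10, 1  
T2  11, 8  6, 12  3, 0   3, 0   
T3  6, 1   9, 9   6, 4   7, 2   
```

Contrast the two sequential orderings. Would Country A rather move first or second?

first

If Country A leads: Country B's best replies are T0→W, T1→Y, T2→X, T3→X; Country A's induced payoffs 11, 8, 6, 9; outcome (T0, W), payoffs (11, 8).
If Country B leads: Country A's best replies are W→T1, X→T3, Y→T0, Z→T0; Country B's induced payoffs 2, 9, 1, 7; outcome (T3, X), payoffs (9, 9).
Country A gets 11 moving first and 9 moving second, so Country A prefers to move first.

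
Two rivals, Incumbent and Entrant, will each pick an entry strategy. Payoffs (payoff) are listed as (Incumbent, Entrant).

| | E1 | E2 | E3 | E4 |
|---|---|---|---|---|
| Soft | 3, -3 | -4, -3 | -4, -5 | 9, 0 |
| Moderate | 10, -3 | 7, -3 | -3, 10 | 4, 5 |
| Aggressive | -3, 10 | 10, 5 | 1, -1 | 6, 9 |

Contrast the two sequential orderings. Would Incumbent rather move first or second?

If Incumbent leads: Entrant's best replies are Soft→E4, Moderate→E3, Aggressive→E1; Incumbent's induced payoffs 9, -3, -3; outcome (Soft, E4), payoffs (9, 0).
If Entrant leads: Incumbent's best replies are E1→Moderate, E2→Aggressive, E3→Aggressive, E4→Soft; Entrant's induced payoffs -3, 5, -1, 0; outcome (Aggressive, E2), payoffs (10, 5).
Incumbent gets 9 moving first and 10 moving second, so Incumbent prefers to move second.

second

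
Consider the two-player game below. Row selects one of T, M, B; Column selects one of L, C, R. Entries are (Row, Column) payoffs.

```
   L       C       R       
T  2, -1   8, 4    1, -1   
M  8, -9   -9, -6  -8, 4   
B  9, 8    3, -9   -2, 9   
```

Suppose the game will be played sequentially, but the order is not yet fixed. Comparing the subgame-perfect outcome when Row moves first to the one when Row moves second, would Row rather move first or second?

second

If Row leads: Column's best replies are T→C, M→R, B→R; Row's induced payoffs 8, -8, -2; outcome (T, C), payoffs (8, 4).
If Column leads: Row's best replies are L→B, C→T, R→T; Column's induced payoffs 8, 4, -1; outcome (B, L), payoffs (9, 8).
Row gets 8 moving first and 9 moving second, so Row prefers to move second.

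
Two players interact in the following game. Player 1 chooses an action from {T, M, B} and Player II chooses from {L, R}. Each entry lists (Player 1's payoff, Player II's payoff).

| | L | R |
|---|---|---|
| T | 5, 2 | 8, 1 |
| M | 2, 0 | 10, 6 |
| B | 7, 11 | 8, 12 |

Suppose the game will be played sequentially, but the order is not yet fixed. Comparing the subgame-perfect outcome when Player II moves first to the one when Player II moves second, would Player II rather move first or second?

If Player 1 leads: Player II's best replies are T→L, M→R, B→R; Player 1's induced payoffs 5, 10, 8; outcome (M, R), payoffs (10, 6).
If Player II leads: Player 1's best replies are L→B, R→M; Player II's induced payoffs 11, 6; outcome (B, L), payoffs (7, 11).
Player II gets 11 moving first and 6 moving second, so Player II prefers to move first.

first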